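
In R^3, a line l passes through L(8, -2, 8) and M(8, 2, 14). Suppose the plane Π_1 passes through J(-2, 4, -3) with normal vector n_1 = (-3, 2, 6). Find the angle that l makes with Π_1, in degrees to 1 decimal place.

A direction vector for l is M − L = (0, 4, 6).
Π_1: n_1·r = n_1·J gives -3x + 2y + 6z = -4.
sin θ = |n·v| / (|n||v|) = |44| / (√49 · √52) = 0.87167.
θ ≈ 60.7°.

60.7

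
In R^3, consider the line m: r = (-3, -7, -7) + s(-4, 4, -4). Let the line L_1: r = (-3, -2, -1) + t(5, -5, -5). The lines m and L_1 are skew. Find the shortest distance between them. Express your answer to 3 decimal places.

Common perpendicular direction n = (-4, 4, -4) × (5, -5, -5) = (-40, -40, 0).
With w = (-3, -2, -1) − (-3, -7, -7) = (0, 5, 6), w · n = -200.
Distance = |w · n| / |n| = |-200| / √3200 ≈ 3.536.

3.536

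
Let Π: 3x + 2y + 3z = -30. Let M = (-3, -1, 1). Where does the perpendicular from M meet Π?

(-6, -3, -2)

Foot = M − λn with λ = (n·M − d)/|n|² = (-8 − (-30))/22 = 1.
Foot = (-3, -1, 1) − 1·(3, 2, 3) = (-6, -3, -2).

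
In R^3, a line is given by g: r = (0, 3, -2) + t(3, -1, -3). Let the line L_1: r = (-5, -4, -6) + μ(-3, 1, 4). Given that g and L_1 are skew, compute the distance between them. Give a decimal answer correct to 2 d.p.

8.22

Common perpendicular direction n = (3, -1, -3) × (-3, 1, 4) = (-1, -3, 0).
With w = (-5, -4, -6) − (0, 3, -2) = (-5, -7, -4), w · n = 26.
Distance = |w · n| / |n| = |26| / √10 ≈ 8.22.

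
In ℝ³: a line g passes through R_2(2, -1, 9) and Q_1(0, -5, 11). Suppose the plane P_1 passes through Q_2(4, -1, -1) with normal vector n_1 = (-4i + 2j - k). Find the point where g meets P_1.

A direction vector for g is Q_1 − R_2 = (-2, -4, 2).
P_1: n_1·r = n_1·Q_2 gives -4x + 2y - z = -17.
Substitute r = (2, -1, 9) + t(-2, -4, 2) into the plane: -19 + (-2)t = -17, so t = -1.
Intersection: (2, -1, 9) + (-1)·(-2, -4, 2) = (4, 3, 7).

(4, 3, 7)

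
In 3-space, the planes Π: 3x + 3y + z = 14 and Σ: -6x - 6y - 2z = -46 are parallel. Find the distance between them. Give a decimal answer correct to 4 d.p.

Rescale Σ by 1/(-2): 3x + 3y + z = 23. Then distance = |14 − 23| / √19 ≈ 2.0647.

2.0647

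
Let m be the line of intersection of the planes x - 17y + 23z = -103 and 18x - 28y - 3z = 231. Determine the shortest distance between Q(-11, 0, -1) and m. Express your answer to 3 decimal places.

Direction of m: (1, -17, 23) × (18, -28, -3) = (695, 417, 278).
A point on m: solving the two plane equations with x = 12 gives (12, 0, -5).
Taking (12, 0, -5) on m with direction v = (695, 417, 278): w = Q − (12, 0, -5) = (-23, 0, 4), and w × v = (-1668, 9174, -9591).
Distance = |w × v| / |v| = √178931781 / √734198 ≈ 15.611.

15.611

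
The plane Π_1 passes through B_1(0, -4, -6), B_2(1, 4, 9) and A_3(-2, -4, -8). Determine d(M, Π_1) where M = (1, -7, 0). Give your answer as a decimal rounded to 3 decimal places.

4.556

B_1B_2 = (1, 8, 15), B_1A_3 = (-2, 0, -2); a normal to Π_1 is B_1B_2 × B_1A_3 = (-16, -28, 16).
Using B_1: Π_1 has equation -16x - 28y + 16z = 16.
n·M − d = (-16)·(1) + (-28)·(-7) + (16)·(0) − 16 = 164; |n| = √1296.
Distance = |164| / √1296 = 164/√1296 ≈ 4.556.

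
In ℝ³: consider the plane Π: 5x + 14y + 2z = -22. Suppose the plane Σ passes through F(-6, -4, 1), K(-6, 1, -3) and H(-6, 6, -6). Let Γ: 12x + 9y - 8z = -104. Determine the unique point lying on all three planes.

(-6, 0, 4)

FK = (0, 5, -4), FH = (0, 10, -7); a normal to Σ is FK × FH = (5, 0, 0).
Using F: Σ has equation 5x = -30.
Solving the 3×3 linear system 5x + 14y + 2z = -22, 5x = -30, 12x + 9y - 8z = -104 (e.g. by elimination or Cramer's rule, determinant = 650) gives (-6, 0, 4).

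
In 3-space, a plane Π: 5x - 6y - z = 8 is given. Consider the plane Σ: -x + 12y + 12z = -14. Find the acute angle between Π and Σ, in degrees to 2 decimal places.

48.33

cos θ = |n₁·n₂| / (|n₁||n₂|) = |-89| / (√62 · √289).
θ = arccos(0.66488) ≈ 48.33°.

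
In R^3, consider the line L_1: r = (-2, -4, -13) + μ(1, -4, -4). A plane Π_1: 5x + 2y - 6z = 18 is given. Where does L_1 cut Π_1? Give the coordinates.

Substitute r = (-2, -4, -13) + t(1, -4, -4) into the plane: 60 + 21t = 18, so t = -2.
Intersection: (-2, -4, -13) + (-2)·(1, -4, -4) = (-4, 4, -5).

(-4, 4, -5)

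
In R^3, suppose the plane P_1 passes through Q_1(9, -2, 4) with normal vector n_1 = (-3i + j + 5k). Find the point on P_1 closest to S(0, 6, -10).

P_1: n_1·r = n_1·Q_1 gives -3x + y + 5z = -9.
Foot = S − λn with λ = (n·S − d)/|n|² = (-44 − (-9))/35 = -1.
Foot = (0, 6, -10) − (-1)·(-3, 1, 5) = (-3, 7, -5).

(-3, 7, -5)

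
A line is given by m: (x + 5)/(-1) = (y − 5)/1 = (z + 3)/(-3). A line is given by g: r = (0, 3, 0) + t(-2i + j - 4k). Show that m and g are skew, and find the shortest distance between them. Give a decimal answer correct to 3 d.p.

2.449

m has direction (-1, 1, -3) through (-5, 5, -3).
Common perpendicular direction n = (-1, 1, -3) × (-2, 1, -4) = (-1, 2, 1).
With w = (0, 3, 0) − (-5, 5, -3) = (5, -2, 3), w · n = -6.
Since n ≠ 0 the lines are not parallel, and w · n = -6 ≠ 0 so they do not intersect; hence they are skew.
Distance = |w · n| / |n| = |-6| / √6 ≈ 2.449.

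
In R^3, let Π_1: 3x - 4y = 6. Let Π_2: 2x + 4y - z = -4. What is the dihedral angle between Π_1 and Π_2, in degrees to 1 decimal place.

64.1

cos θ = |n₁·n₂| / (|n₁||n₂|) = |-10| / (√25 · √21).
θ = arccos(0.43644) ≈ 64.1°.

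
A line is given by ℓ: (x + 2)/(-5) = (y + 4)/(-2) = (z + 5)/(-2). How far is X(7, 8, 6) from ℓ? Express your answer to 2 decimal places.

ℓ has direction (-5, -2, -2) through (-2, -4, -5).
Taking (-2, -4, -5) on ℓ with direction v = (-5, -2, -2): w = X − (-2, -4, -5) = (9, 12, 11), and w × v = (-2, -37, 42).
Distance = |w × v| / |v| = √3137 / √33 ≈ 9.75.

9.75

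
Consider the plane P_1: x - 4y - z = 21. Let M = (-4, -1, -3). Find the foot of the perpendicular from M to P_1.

Foot = M − λn with λ = (n·M − d)/|n|² = (3 − 21)/18 = -1.
Foot = (-4, -1, -3) − (-1)·(1, -4, -1) = (-3, -5, -4).

(-3, -5, -4)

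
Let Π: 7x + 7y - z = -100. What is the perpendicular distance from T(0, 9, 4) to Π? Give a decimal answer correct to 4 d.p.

15.9801

n·T − d = (7)·(0) + (7)·(9) + (-1)·(4) − (-100) = 159; |n| = √99.
Distance = |159| / √99 = 159/√99 ≈ 15.9801.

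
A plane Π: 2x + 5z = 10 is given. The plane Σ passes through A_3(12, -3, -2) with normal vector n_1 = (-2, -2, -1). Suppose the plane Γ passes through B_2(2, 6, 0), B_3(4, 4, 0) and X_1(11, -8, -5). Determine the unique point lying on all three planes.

Σ: n_1·r = n_1·A_3 gives -2x - 2y - z = -16.
B_2B_3 = (2, -2, 0), B_2X_1 = (9, -14, -5); a normal to Γ is B_2B_3 × B_2X_1 = (10, 10, -10).
Using B_2: Γ has equation 10x + 10y - 10z = 80.
Solving the 3×3 linear system 2x + 5z = 10, -2x - 2y - z = -16, 10x + 10y - 10z = 80 (e.g. by elimination or Cramer's rule, determinant = 60) gives (5, 3, 0).

(5, 3, 0)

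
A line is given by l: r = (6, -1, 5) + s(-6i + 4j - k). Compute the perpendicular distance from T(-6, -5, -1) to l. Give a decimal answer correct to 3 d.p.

Taking (6, -1, 5) on l with direction v = (-6, 4, -1): w = T − (6, -1, 5) = (-12, -4, -6), and w × v = (28, 24, -72).
Distance = |w × v| / |v| = √6544 / √53 ≈ 11.112.

11.112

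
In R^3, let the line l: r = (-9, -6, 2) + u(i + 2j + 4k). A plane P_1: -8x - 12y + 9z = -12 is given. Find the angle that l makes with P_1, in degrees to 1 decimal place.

sin θ = |n·v| / (|n||v|) = |4| / (√289 · √21) = 0.05135.
θ ≈ 2.9°.

2.9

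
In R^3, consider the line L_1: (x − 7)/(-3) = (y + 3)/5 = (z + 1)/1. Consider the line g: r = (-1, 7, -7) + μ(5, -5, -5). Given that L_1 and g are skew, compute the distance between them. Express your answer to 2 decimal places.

L_1 has direction (-3, 5, 1) through (7, -3, -1).
Common perpendicular direction n = (-3, 5, 1) × (5, -5, -5) = (-20, -10, -10).
With w = (-1, 7, -7) − (7, -3, -1) = (-8, 10, -6), w · n = 120.
Distance = |w · n| / |n| = |120| / √600 ≈ 4.90.

4.90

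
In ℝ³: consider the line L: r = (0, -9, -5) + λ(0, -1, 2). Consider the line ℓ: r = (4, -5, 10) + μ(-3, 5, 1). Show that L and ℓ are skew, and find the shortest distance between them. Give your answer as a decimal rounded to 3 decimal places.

Common perpendicular direction n = (0, -1, 2) × (-3, 5, 1) = (-11, -6, -3).
With w = (4, -5, 10) − (0, -9, -5) = (4, 4, 15), w · n = -113.
Since n ≠ 0 the lines are not parallel, and w · n = -113 ≠ 0 so they do not intersect; hence they are skew.
Distance = |w · n| / |n| = |-113| / √166 ≈ 8.771.

8.771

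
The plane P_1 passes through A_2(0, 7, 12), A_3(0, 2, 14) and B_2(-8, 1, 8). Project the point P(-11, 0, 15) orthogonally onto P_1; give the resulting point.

A_2A_3 = (0, -5, 2), A_2B_2 = (-8, -6, -4); a normal to P_1 is A_2A_3 × A_2B_2 = (32, -16, -40).
Using A_2: P_1 has equation 32x - 16y - 40z = -592.
Foot = P − λn with λ = (n·P − d)/|n|² = (-952 − (-592))/2880 = -1/8.
Foot = (-11, 0, 15) − (-1/8)·(32, -16, -40) = (-7, -2, 10).

(-7, -2, 10)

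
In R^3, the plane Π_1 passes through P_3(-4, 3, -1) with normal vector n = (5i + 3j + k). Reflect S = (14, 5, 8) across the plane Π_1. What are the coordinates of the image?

(-16, -13, 2)

Π_1: n·r = n·P_3 gives 5x + 3y + z = -12.
λ = (n·S − d)/|n|² = (93 − (-12))/35 = 3.
Reflection = S − 2λn = (14, 5, 8) − 6·(5, 3, 1) = (-16, -13, 2).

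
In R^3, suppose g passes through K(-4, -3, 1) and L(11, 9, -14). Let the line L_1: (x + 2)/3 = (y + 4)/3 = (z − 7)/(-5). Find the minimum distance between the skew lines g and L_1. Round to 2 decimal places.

0.17

A direction vector for g is L − K = (15, 12, -15).
L_1 has direction (3, 3, -5) through (-2, -4, 7).
Common perpendicular direction n = (15, 12, -15) × (3, 3, -5) = (-15, 30, 9).
With w = (-2, -4, 7) − (-4, -3, 1) = (2, -1, 6), w · n = -6.
Distance = |w · n| / |n| = |-6| / √1206 ≈ 0.17.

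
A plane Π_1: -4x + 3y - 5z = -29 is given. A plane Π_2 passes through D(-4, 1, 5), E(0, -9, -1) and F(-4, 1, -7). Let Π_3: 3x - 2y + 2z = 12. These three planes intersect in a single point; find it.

(-2, -4, 5)

DE = (4, -10, -6), DF = (0, 0, -12); a normal to Π_2 is DE × DF = (120, 48, 0).
Using D: Π_2 has equation 120x + 48y = -432.
Solving the 3×3 linear system -4x + 3y - 5z = -29, 120x + 48y = -432, 3x - 2y + 2z = 12 (e.g. by elimination or Cramer's rule, determinant = 816) gives (-2, -4, 5).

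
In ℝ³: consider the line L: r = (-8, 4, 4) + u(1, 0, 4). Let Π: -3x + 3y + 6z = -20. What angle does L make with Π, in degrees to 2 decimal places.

sin θ = |n·v| / (|n||v|) = |21| / (√54 · √17) = 0.69310.
θ ≈ 43.88°.

43.88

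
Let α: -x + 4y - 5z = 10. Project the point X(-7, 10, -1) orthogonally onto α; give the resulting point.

(-6, 6, 4)

Foot = X − λn with λ = (n·X − d)/|n|² = (52 − 10)/42 = 1.
Foot = (-7, 10, -1) − 1·(-1, 4, -5) = (-6, 6, 4).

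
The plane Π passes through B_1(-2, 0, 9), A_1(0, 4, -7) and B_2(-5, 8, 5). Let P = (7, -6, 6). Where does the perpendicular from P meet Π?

(3, -8, 5)

B_1A_1 = (2, 4, -16), B_1B_2 = (-3, 8, -4); a normal to Π is B_1A_1 × B_1B_2 = (112, 56, 28).
Using B_1: Π has equation 112x + 56y + 28z = 28.
Foot = P − λn with λ = (n·P − d)/|n|² = (616 − 28)/16464 = 1/28.
Foot = (7, -6, 6) − (1/28)·(112, 56, 28) = (3, -8, 5).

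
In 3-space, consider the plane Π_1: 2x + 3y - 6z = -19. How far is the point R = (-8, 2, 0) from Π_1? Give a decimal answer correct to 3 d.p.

n·R − d = (2)·(-8) + (3)·(2) + (-6)·(0) − (-19) = 9; |n| = √49.
Distance = |9| / √49 = 9/√49 ≈ 1.286.

1.286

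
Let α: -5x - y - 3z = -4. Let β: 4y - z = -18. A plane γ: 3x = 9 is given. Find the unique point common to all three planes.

(3, -5, -2)

Solving the 3×3 linear system -5x - y - 3z = -4, 4y - z = -18, 3x = 9 (e.g. by elimination or Cramer's rule, determinant = 39) gives (3, -5, -2).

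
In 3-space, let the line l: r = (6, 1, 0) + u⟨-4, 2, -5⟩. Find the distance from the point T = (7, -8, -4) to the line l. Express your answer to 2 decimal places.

Taking (6, 1, 0) on l with direction v = (-4, 2, -5): w = T − (6, 1, 0) = (1, -9, -4), and w × v = (53, 21, -34).
Distance = |w × v| / |v| = √4406 / √45 ≈ 9.90.

9.90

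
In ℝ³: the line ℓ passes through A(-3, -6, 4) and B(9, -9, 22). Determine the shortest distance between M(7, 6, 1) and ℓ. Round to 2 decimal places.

15.85

A direction vector for ℓ is B − A = (12, -3, 18).
Taking (-3, -6, 4) on ℓ with direction v = (12, -3, 18): w = M − (-3, -6, 4) = (10, 12, -3), and w × v = (207, -216, -174).
Distance = |w × v| / |v| = √119781 / √477 ≈ 15.85.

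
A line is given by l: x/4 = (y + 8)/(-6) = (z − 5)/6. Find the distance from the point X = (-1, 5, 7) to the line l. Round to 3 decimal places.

l has direction (4, -6, 6) through (0, -8, 5).
Taking (0, -8, 5) on l with direction v = (4, -6, 6): w = X − (0, -8, 5) = (-1, 13, 2), and w × v = (90, 14, -46).
Distance = |w × v| / |v| = √10412 / √88 ≈ 10.877.

10.877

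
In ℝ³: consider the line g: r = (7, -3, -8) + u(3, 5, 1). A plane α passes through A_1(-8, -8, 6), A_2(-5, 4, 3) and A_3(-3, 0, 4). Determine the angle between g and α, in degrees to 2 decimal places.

21.65

A_1A_2 = (3, 12, -3), A_1A_3 = (5, 8, -2); a normal to α is A_1A_2 × A_1A_3 = (0, -9, -36).
Using A_1: α has equation -9y - 36z = -144.
sin θ = |n·v| / (|n||v|) = |-81| / (√1377 · √35) = 0.36896.
θ ≈ 21.65°.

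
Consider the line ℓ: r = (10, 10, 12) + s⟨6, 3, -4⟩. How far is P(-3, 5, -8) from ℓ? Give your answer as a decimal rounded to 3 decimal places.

Taking (10, 10, 12) on ℓ with direction v = (6, 3, -4): w = P − (10, 10, 12) = (-13, -5, -20), and w × v = (80, -172, -9).
Distance = |w × v| / |v| = √36065 / √61 ≈ 24.315.

24.315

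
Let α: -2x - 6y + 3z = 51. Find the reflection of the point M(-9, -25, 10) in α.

(3, 11, -8)

λ = (n·M − d)/|n|² = (198 − 51)/49 = 3.
Reflection = M − 2λn = (-9, -25, 10) − 6·(-2, -6, 3) = (3, 11, -8).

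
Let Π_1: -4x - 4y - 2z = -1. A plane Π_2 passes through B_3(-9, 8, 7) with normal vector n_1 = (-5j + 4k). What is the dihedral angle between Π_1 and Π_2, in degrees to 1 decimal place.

71.8

Π_2: n_1·r = n_1·B_3 gives -5y + 4z = -12.
cos θ = |n₁·n₂| / (|n₁||n₂|) = |12| / (√36 · √41).
θ = arccos(0.31235) ≈ 71.8°.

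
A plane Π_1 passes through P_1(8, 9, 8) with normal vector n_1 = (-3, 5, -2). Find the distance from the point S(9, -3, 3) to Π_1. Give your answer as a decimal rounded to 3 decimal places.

8.598

Π_1: n_1·r = n_1·P_1 gives -3x + 5y - 2z = 5.
n·S − d = (-3)·(9) + (5)·(-3) + (-2)·(3) − 5 = -53; |n| = √38.
Distance = |-53| / √38 = 53/√38 ≈ 8.598.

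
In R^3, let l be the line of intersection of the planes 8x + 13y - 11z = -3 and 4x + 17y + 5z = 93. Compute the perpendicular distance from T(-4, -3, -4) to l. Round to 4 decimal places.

11.3217

Direction of l: (8, 13, -11) × (4, 17, 5) = (252, -84, 84).
A point on l: solving the two plane equations with x = 0 gives (0, 4, 5).
Taking (0, 4, 5) on l with direction v = (252, -84, 84): w = T − (0, 4, 5) = (-4, -7, -9), and w × v = (-1344, -1932, 2100).
Distance = |w × v| / |v| = √9948960 / √77616 ≈ 11.3217.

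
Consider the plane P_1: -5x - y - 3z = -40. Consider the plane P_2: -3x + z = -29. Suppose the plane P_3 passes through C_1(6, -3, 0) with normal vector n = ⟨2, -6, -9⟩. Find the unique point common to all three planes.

(9, 1, -2)

P_3: n·r = n·C_1 gives 2x - 6y - 9z = 30.
Solving the 3×3 linear system -5x - y - 3z = -40, -3x + z = -29, 2x - 6y - 9z = 30 (e.g. by elimination or Cramer's rule, determinant = -59) gives (9, 1, -2).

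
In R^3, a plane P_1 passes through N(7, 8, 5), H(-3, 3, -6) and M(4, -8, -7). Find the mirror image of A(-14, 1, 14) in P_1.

(10, 19, -16)

NH = (-10, -5, -11), NM = (-3, -16, -12); a normal to P_1 is NH × NM = (-116, -87, 145).
Using N: P_1 has equation -116x - 87y + 145z = -783.
λ = (n·A − d)/|n|² = (3567 − (-783))/42050 = 3/29.
Reflection = A − 2λn = (-14, 1, 14) − (6/29)·(-116, -87, 145) = (10, 19, -16).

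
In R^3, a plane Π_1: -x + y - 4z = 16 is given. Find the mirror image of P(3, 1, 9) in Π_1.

λ = (n·P − d)/|n|² = (-38 − 16)/18 = -3.
Reflection = P − 2λn = (3, 1, 9) − (-6)·(-1, 1, -4) = (-3, 7, -15).

(-3, 7, -15)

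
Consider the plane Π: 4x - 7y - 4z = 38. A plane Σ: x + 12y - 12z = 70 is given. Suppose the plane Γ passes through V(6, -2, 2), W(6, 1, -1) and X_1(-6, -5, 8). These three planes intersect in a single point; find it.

VW = (0, 3, -3), VX_1 = (-12, -3, 6); a normal to Γ is VW × VX_1 = (9, 36, 36).
Using V: Γ has equation 9x + 36y + 36z = 54.
Solving the 3×3 linear system 4x - 7y - 4z = 38, x + 12y - 12z = 70, 9x + 36y + 36z = 54 (e.g. by elimination or Cramer's rule, determinant = 4752) gives (10, 2, -3).

(10, 2, -3)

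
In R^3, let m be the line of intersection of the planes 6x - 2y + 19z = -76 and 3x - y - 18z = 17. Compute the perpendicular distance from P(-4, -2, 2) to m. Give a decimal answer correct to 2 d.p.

4.91

Direction of m: (6, -2, 19) × (3, -1, -18) = (55, 165, 0).
A point on m: solving the two plane equations with x = -6 gives (-6, 1, -2).
Taking (-6, 1, -2) on m with direction v = (55, 165, 0): w = P − (-6, 1, -2) = (2, -3, 4), and w × v = (-660, 220, 495).
Distance = |w × v| / |v| = √729025 / √30250 ≈ 4.91.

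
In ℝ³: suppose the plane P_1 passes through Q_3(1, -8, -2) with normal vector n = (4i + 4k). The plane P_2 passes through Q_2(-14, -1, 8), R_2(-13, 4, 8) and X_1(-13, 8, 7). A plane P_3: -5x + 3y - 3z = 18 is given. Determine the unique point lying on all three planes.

P_1: n·r = n·Q_3 gives 4x + 4z = -4.
Q_2R_2 = (1, 5, 0), Q_2X_1 = (1, 9, -1); a normal to P_2 is Q_2R_2 × Q_2X_1 = (-5, 1, 4).
Using Q_2: P_2 has equation -5x + y + 4z = 101.
Solving the 3×3 linear system 4x + 4z = -4, -5x + y + 4z = 101, -5x + 3y - 3z = 18 (e.g. by elimination or Cramer's rule, determinant = -100) gives (-12, -3, 11).

(-12, -3, 11)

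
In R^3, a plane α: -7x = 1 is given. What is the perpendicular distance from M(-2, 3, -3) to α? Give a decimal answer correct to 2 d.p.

n·M − d = (-7)·(-2) + (0)·(3) + (0)·(-3) − 1 = 13; |n| = √49.
Distance = |13| / √49 = 13/√49 ≈ 1.86.

1.86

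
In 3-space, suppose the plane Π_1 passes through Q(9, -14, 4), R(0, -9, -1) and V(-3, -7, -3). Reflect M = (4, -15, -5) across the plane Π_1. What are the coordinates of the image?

(4, -5, 5)

QR = (-9, 5, -5), QV = (-12, 7, -7); a normal to Π_1 is QR × QV = (0, -3, -3).
Using Q: Π_1 has equation -3y - 3z = 30.
λ = (n·M − d)/|n|² = (60 − 30)/18 = 5/3.
Reflection = M − 2λn = (4, -15, -5) − (10/3)·(0, -3, -3) = (4, -5, 5).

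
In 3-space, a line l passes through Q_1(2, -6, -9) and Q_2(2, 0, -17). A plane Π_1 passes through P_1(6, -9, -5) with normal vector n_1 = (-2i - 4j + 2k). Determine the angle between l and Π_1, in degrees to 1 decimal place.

54.7

A direction vector for l is Q_2 − Q_1 = (0, 6, -8).
Π_1: n_1·r = n_1·P_1 gives -2x - 4y + 2z = 14.
sin θ = |n·v| / (|n||v|) = |-40| / (√24 · √100) = 0.81650.
θ ≈ 54.7°.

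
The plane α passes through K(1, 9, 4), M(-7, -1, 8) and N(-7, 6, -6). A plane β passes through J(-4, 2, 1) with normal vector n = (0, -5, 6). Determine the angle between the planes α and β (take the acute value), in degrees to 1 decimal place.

KM = (-8, -10, 4), KN = (-8, -3, -10); a normal to α is KM × KN = (112, -112, -56).
Using K: α has equation 112x - 112y - 56z = -1120.
β: n·r = n·J gives -5y + 6z = -4.
cos θ = |n₁·n₂| / (|n₁||n₂|) = |224| / (√28224 · √61).
θ = arccos(0.17072) ≈ 80.2°.

80.2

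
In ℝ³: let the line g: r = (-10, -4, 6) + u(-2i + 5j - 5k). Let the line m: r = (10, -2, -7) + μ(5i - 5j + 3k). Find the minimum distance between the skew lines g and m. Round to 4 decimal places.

1.6417

Common perpendicular direction n = (-2, 5, -5) × (5, -5, 3) = (-10, -19, -15).
With w = (10, -2, -7) − (-10, -4, 6) = (20, 2, -13), w · n = -43.
Distance = |w · n| / |n| = |-43| / √686 ≈ 1.6417.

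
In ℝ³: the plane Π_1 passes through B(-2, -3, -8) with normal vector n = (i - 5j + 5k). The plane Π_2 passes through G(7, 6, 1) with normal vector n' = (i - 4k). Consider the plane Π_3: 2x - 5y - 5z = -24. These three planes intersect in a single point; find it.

(3, 6, 0)

Π_1: n·r = n·B gives x - 5y + 5z = -27.
Π_2: n'·r = n'·G gives x - 4z = 3.
Solving the 3×3 linear system x - 5y + 5z = -27, x - 4z = 3, 2x - 5y - 5z = -24 (e.g. by elimination or Cramer's rule, determinant = -30) gives (3, 6, 0).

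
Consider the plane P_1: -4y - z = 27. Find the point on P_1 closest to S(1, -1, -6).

Foot = S − λn with λ = (n·S − d)/|n|² = (10 − 27)/17 = -1.
Foot = (1, -1, -6) − (-1)·(0, -4, -1) = (1, -5, -7).

(1, -5, -7)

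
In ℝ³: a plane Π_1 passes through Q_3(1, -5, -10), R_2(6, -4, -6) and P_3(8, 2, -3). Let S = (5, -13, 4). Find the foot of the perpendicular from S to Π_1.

(11, -11, -4)

Q_3R_2 = (5, 1, 4), Q_3P_3 = (7, 7, 7); a normal to Π_1 is Q_3R_2 × Q_3P_3 = (-21, -7, 28).
Using Q_3: Π_1 has equation -21x - 7y + 28z = -266.
Foot = S − λn with λ = (n·S − d)/|n|² = (98 − (-266))/1274 = 2/7.
Foot = (5, -13, 4) − (2/7)·(-21, -7, 28) = (11, -11, -4).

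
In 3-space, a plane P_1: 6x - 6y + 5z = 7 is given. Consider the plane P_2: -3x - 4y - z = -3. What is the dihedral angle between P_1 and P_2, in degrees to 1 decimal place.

88.9

cos θ = |n₁·n₂| / (|n₁||n₂|) = |1| / (√97 · √26).
θ = arccos(0.01991) ≈ 88.9°.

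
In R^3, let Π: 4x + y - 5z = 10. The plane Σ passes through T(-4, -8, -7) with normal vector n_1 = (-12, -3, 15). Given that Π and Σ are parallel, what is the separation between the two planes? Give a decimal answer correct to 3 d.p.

Σ: n_1·r = n_1·T gives -12x - 3y + 15z = -33.
Rescale Σ by 1/(-3): 4x + y - 5z = 11. Then distance = |10 − 11| / √42 ≈ 0.154.

0.154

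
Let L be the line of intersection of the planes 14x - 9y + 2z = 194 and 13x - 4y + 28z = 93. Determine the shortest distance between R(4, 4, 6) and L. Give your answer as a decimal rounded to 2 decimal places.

14.02

Direction of L: (14, -9, 2) × (13, -4, 28) = (-244, -366, 61).
A point on L: solving the two plane equations with x = 9 gives (9, -8, -2).
Taking (9, -8, -2) on L with direction v = (-244, -366, 61): w = R − (9, -8, -2) = (-5, 12, 8), and w × v = (3660, -1647, 4758).
Distance = |w × v| / |v| = √38746773 / √197213 ≈ 14.02.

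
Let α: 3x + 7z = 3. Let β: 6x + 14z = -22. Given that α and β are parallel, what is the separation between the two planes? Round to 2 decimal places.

1.84

Rescale β by 1/2: 3x + 7z = -11. Then distance = |3 − (-11)| / √58 ≈ 1.84.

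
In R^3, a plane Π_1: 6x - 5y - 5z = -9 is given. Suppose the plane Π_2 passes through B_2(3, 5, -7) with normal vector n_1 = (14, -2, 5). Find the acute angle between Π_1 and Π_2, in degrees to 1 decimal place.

60.3

Π_2: n_1·r = n_1·B_2 gives 14x - 2y + 5z = -3.
cos θ = |n₁·n₂| / (|n₁||n₂|) = |69| / (√86 · √225).
θ = arccos(0.49603) ≈ 60.3°.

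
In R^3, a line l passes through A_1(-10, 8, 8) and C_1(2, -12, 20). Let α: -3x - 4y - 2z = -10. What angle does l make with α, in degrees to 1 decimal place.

8.1

A direction vector for l is C_1 − A_1 = (12, -20, 12).
sin θ = |n·v| / (|n||v|) = |20| / (√29 · √688) = 0.14159.
θ ≈ 8.1°.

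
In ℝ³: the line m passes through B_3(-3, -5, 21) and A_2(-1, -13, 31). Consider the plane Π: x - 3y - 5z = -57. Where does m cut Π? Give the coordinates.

A direction vector for m is A_2 − B_3 = (2, -8, 10).
Substitute r = (-3, -5, 21) + t(2, -8, 10) into the plane: -93 + (-24)t = -57, so t = -3/2.
Intersection: (-3, -5, 21) + (-3/2)·(2, -8, 10) = (-6, 7, 6).

(-6, 7, 6)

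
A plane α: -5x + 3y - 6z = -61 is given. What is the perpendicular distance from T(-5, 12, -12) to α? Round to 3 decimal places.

23.187

n·T − d = (-5)·(-5) + (3)·(12) + (-6)·(-12) − (-61) = 194; |n| = √70.
Distance = |194| / √70 = 194/√70 ≈ 23.187.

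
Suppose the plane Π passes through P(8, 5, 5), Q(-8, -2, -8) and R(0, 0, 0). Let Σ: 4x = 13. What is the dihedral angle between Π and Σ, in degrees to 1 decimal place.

PQ = (-16, -7, -13), PR = (-8, -5, -5); a normal to Π is PQ × PR = (-30, 24, 24).
Using P: Π has equation -30x + 24y + 24z = 0.
cos θ = |n₁·n₂| / (|n₁||n₂|) = |-120| / (√2052 · √16).
θ = arccos(0.66227) ≈ 48.5°.

48.5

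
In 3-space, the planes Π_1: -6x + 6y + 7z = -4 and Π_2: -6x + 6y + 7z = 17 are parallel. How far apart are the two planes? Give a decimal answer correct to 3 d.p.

Same normal n = (-6, 6, 7) with |n| = √121; distance = |-4 − 17| / |n| = 21/√121 ≈ 1.909.

1.909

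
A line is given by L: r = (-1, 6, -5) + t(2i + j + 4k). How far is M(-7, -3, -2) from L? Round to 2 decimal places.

Taking (-1, 6, -5) on L with direction v = (2, 1, 4): w = M − (-1, 6, -5) = (-6, -9, 3), and w × v = (-39, 30, 12).
Distance = |w × v| / |v| = √2565 / √21 ≈ 11.05.

11.05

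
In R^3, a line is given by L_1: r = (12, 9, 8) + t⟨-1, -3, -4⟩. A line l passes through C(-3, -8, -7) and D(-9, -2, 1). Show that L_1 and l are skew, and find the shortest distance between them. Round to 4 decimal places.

4.6000

A direction vector for l is D − C = (-6, 6, 8).
Common perpendicular direction n = (-1, -3, -4) × (-6, 6, 8) = (0, 32, -24).
With w = (-3, -8, -7) − (12, 9, 8) = (-15, -17, -15), w · n = -184.
Since n ≠ 0 the lines are not parallel, and w · n = -184 ≠ 0 so they do not intersect; hence they are skew.
Distance = |w · n| / |n| = |-184| / √1600 ≈ 4.6000.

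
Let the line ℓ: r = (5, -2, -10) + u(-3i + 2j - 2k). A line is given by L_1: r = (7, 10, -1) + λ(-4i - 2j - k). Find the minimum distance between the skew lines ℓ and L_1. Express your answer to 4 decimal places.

10.8538

Common perpendicular direction n = (-3, 2, -2) × (-4, -2, -1) = (-6, 5, 14).
With w = (7, 10, -1) − (5, -2, -10) = (2, 12, 9), w · n = 174.
Distance = |w · n| / |n| = |174| / √257 ≈ 10.8538.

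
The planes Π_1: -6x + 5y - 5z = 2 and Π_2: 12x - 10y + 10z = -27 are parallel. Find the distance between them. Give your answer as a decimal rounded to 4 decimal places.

Rescale Π_2 by 1/(-2): -6x + 5y - 5z = 27/2. Then distance = |2 − (27/2)| / √86 ≈ 1.2401.

1.2401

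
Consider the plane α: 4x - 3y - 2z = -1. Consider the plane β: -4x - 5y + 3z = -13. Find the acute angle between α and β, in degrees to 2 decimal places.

79.41

cos θ = |n₁·n₂| / (|n₁||n₂|) = |-7| / (√29 · √50).
θ = arccos(0.18383) ≈ 79.41°.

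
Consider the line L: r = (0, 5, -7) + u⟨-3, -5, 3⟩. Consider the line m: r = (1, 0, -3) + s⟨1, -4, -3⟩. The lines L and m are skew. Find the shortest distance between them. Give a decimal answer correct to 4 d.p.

3.8503

Common perpendicular direction n = (-3, -5, 3) × (1, -4, -3) = (27, -6, 17).
With w = (1, 0, -3) − (0, 5, -7) = (1, -5, 4), w · n = 125.
Distance = |w · n| / |n| = |125| / √1054 ≈ 3.8503.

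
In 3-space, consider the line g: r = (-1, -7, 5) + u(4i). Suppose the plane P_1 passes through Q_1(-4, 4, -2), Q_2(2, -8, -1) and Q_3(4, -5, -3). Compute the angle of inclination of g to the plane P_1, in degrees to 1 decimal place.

Q_1Q_2 = (6, -12, 1), Q_1Q_3 = (8, -9, -1); a normal to P_1 is Q_1Q_2 × Q_1Q_3 = (21, 14, 42).
Using Q_1: P_1 has equation 21x + 14y + 42z = -112.
sin θ = |n·v| / (|n||v|) = |84| / (√2401 · √16) = 0.42857.
θ ≈ 25.4°.

25.4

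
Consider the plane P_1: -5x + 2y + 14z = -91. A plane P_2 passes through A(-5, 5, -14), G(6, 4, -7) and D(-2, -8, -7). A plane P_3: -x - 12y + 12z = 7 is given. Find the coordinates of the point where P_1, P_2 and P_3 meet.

AG = (11, -1, 7), AD = (3, -13, 7); a normal to P_2 is AG × AD = (84, -56, -140).
Using A: P_2 has equation 84x - 56y - 140z = 1260.
Solving the 3×3 linear system -5x + 2y + 14z = -91, 84x - 56y - 140z = 1260, -x - 12y + 12z = 7 (e.g. by elimination or Cramer's rule, determinant = -4872) gives (5, -5, -4).

(5, -5, -4)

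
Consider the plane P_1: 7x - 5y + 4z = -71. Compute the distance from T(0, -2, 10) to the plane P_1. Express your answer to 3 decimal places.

n·T − d = (7)·(0) + (-5)·(-2) + (4)·(10) − (-71) = 121; |n| = √90.
Distance = |121| / √90 = 121/√90 ≈ 12.755.

12.755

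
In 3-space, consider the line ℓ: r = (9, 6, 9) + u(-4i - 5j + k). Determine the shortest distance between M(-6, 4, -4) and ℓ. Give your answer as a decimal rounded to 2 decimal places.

Taking (9, 6, 9) on ℓ with direction v = (-4, -5, 1): w = M − (9, 6, 9) = (-15, -2, -13), and w × v = (-67, 67, 67).
Distance = |w × v| / |v| = √13467 / √42 ≈ 17.91.

17.91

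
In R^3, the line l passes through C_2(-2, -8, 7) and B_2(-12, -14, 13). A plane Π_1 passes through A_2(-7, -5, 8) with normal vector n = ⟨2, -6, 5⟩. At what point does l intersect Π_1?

A direction vector for l is B_2 − C_2 = (-10, -6, 6).
Π_1: n·r = n·A_2 gives 2x - 6y + 5z = 56.
Substitute r = (-2, -8, 7) + t(-10, -6, 6) into the plane: 79 + 46t = 56, so t = -1/2.
Intersection: (-2, -8, 7) + (-1/2)·(-10, -6, 6) = (3, -5, 4).

(3, -5, 4)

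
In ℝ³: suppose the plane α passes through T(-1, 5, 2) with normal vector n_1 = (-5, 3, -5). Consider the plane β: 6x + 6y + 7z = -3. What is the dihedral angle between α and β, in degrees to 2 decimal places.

α: n_1·r = n_1·T gives -5x + 3y - 5z = 10.
cos θ = |n₁·n₂| / (|n₁||n₂|) = |-47| / (√59 · √121).
θ = arccos(0.55626) ≈ 56.20°.

56.20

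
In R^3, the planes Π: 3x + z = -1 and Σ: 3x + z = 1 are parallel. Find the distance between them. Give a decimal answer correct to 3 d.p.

Same normal n = (3, 0, 1) with |n| = √10; distance = |-1 − 1| / |n| = 2/√10 ≈ 0.632.

0.632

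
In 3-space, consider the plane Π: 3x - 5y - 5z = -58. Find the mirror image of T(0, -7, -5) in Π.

λ = (n·T − d)/|n|² = (60 − (-58))/59 = 2.
Reflection = T − 2λn = (0, -7, -5) − 4·(3, -5, -5) = (-12, 13, 15).

(-12, 13, 15)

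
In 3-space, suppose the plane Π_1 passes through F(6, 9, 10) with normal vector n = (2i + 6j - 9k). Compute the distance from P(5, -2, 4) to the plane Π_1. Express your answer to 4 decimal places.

1.2727

Π_1: n·r = n·F gives 2x + 6y - 9z = -24.
n·P − d = (2)·(5) + (6)·(-2) + (-9)·(4) − (-24) = -14; |n| = √121.
Distance = |-14| / √121 = 14/√121 ≈ 1.2727.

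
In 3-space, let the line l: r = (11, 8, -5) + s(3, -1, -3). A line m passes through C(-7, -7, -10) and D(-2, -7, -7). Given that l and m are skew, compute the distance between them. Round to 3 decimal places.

15.750

A direction vector for m is D − C = (5, 0, 3).
Common perpendicular direction n = (3, -1, -3) × (5, 0, 3) = (-3, -24, 5).
With w = (-7, -7, -10) − (11, 8, -5) = (-18, -15, -5), w · n = 389.
Distance = |w · n| / |n| = |389| / √610 ≈ 15.750.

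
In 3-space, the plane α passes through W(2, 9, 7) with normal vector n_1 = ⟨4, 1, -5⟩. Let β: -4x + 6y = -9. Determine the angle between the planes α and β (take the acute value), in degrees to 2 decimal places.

77.64

α: n_1·r = n_1·W gives 4x + y - 5z = -18.
cos θ = |n₁·n₂| / (|n₁||n₂|) = |-10| / (√42 · √52).
θ = arccos(0.21398) ≈ 77.64°.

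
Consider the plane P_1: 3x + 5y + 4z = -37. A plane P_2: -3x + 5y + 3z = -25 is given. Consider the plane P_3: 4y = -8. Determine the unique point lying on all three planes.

Solving the 3×3 linear system 3x + 5y + 4z = -37, -3x + 5y + 3z = -25, 4y = -8 (e.g. by elimination or Cramer's rule, determinant = -84) gives (-1, -2, -6).

(-1, -2, -6)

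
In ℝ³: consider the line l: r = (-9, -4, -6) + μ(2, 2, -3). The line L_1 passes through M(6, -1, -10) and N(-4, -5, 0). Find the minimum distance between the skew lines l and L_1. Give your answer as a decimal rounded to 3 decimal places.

5.812

A direction vector for L_1 is N − M = (-10, -4, 10).
Common perpendicular direction n = (2, 2, -3) × (-10, -4, 10) = (8, 10, 12).
With w = (6, -1, -10) − (-9, -4, -6) = (15, 3, -4), w · n = 102.
Distance = |w · n| / |n| = |102| / √308 ≈ 5.812.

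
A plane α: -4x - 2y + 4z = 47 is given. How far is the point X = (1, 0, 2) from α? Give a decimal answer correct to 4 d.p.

7.1667

n·X − d = (-4)·(1) + (-2)·(0) + (4)·(2) − 47 = -43; |n| = √36.
Distance = |-43| / √36 = 43/√36 ≈ 7.1667.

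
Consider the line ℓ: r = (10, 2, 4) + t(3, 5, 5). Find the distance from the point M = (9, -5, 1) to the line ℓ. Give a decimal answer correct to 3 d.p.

3.375

Taking (10, 2, 4) on ℓ with direction v = (3, 5, 5): w = M − (10, 2, 4) = (-1, -7, -3), and w × v = (-20, -4, 16).
Distance = |w × v| / |v| = √672 / √59 ≈ 3.375.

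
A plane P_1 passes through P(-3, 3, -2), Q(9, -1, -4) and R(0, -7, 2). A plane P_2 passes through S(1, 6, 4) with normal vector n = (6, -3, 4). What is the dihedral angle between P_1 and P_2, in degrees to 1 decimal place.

60.4

PQ = (12, -4, -2), PR = (3, -10, 4); a normal to P_1 is PQ × PR = (-36, -54, -108).
Using P: P_1 has equation -36x - 54y - 108z = 162.
P_2: n·r = n·S gives 6x - 3y + 4z = 4.
cos θ = |n₁·n₂| / (|n₁||n₂|) = |-486| / (√15876 · √61).
θ = arccos(0.49386) ≈ 60.4°.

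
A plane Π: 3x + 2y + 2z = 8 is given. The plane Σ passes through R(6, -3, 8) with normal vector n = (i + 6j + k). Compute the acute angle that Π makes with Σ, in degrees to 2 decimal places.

48.02

Σ: n·r = n·R gives x + 6y + z = -4.
cos θ = |n₁·n₂| / (|n₁||n₂|) = |17| / (√17 · √38).
θ = arccos(0.66886) ≈ 48.02°.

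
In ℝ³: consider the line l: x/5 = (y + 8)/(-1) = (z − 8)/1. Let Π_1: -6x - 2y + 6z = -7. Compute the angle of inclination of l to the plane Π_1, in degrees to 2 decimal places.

l has direction (5, -1, 1) through (0, -8, 8).
sin θ = |n·v| / (|n||v|) = |-22| / (√76 · √27) = 0.48566.
θ ≈ 29.06°.

29.06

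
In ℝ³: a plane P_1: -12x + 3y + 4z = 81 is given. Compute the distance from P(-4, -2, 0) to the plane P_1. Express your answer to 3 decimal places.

3.000

n·P − d = (-12)·(-4) + (3)·(-2) + (4)·(0) − 81 = -39; |n| = √169.
Distance = |-39| / √169 = 39/√169 ≈ 3.000.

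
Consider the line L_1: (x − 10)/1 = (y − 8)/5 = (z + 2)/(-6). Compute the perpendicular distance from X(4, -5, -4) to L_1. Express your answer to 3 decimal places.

12.363

L_1 has direction (1, 5, -6) through (10, 8, -2).
Taking (10, 8, -2) on L_1 with direction v = (1, 5, -6): w = X − (10, 8, -2) = (-6, -13, -2), and w × v = (88, -38, -17).
Distance = |w × v| / |v| = √9477 / √62 ≈ 12.363.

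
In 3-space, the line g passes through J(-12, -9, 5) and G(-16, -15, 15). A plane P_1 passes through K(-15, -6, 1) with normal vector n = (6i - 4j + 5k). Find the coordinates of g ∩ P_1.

A direction vector for g is G − J = (-4, -6, 10).
P_1: n·r = n·K gives 6x - 4y + 5z = -61.
Substitute r = (-12, -9, 5) + t(-4, -6, 10) into the plane: -11 + 50t = -61, so t = -1.
Intersection: (-12, -9, 5) + (-1)·(-4, -6, 10) = (-8, -3, -5).

(-8, -3, -5)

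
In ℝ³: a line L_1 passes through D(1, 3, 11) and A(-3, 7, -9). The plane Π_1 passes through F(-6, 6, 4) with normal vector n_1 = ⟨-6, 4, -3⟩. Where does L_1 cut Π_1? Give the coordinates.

(-2, 6, -4)

A direction vector for L_1 is A − D = (-4, 4, -20).
Π_1: n_1·r = n_1·F gives -6x + 4y - 3z = 48.
Substitute r = (1, 3, 11) + t(-4, 4, -20) into the plane: -27 + 100t = 48, so t = 3/4.
Intersection: (1, 3, 11) + (3/4)·(-4, 4, -20) = (-2, 6, -4).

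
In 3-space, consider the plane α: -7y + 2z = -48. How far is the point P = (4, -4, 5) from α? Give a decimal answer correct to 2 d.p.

n·P − d = (0)·(4) + (-7)·(-4) + (2)·(5) − (-48) = 86; |n| = √53.
Distance = |86| / √53 = 86/√53 ≈ 11.81.

11.81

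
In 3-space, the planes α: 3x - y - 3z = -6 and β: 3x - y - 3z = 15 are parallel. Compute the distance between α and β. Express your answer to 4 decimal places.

4.8177

Same normal n = (3, -1, -3) with |n| = √19; distance = |-6 − 15| / |n| = 21/√19 ≈ 4.8177.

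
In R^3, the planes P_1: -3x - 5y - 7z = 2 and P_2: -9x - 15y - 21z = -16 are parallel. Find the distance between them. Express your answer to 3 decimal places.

Rescale P_2 by 1/3: -3x - 5y - 7z = -16/3. Then distance = |2 − (-16/3)| / √83 ≈ 0.805.

0.805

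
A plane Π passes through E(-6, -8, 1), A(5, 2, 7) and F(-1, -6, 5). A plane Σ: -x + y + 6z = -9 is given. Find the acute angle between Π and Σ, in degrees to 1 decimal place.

35.8

EA = (11, 10, 6), EF = (5, 2, 4); a normal to Π is EA × EF = (28, -14, -28).
Using E: Π has equation 28x - 14y - 28z = -84.
cos θ = |n₁·n₂| / (|n₁||n₂|) = |-210| / (√1764 · √38).
θ = arccos(0.81111) ≈ 35.8°.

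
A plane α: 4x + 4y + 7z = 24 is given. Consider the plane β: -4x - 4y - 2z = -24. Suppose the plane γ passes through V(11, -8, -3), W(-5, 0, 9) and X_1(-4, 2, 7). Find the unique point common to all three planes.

VW = (-16, 8, 12), VX_1 = (-15, 10, 10); a normal to γ is VW × VX_1 = (-40, -20, -40).
Using V: γ has equation -40x - 20y - 40z = -160.
Solving the 3×3 linear system 4x + 4y + 7z = 24, -4x - 4y - 2z = -24, -40x - 20y - 40z = -160 (e.g. by elimination or Cramer's rule, determinant = -400) gives (2, 4, 0).

(2, 4, 0)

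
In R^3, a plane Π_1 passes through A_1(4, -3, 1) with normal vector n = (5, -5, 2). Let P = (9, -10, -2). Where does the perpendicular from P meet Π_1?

(4, -5, -4)

Π_1: n·r = n·A_1 gives 5x - 5y + 2z = 37.
Foot = P − λn with λ = (n·P − d)/|n|² = (91 − 37)/54 = 1.
Foot = (9, -10, -2) − 1·(5, -5, 2) = (4, -5, -4).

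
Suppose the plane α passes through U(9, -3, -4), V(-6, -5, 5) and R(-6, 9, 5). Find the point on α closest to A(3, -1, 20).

UV = (-15, -2, 9), UR = (-15, 12, 9); a normal to α is UV × UR = (-126, 0, -210).
Using U: α has equation -126x - 210z = -294.
Foot = A − λn with λ = (n·A − d)/|n|² = (-4578 − (-294))/59976 = -1/14.
Foot = (3, -1, 20) − (-1/14)·(-126, 0, -210) = (-6, -1, 5).

(-6, -1, 5)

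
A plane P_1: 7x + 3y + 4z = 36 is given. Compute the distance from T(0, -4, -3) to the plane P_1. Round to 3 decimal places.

n·T − d = (7)·(0) + (3)·(-4) + (4)·(-3) − 36 = -60; |n| = √74.
Distance = |-60| / √74 = 60/√74 ≈ 6.975.

6.975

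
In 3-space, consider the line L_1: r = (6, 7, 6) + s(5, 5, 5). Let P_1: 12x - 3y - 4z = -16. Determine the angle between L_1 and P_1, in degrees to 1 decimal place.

sin θ = |n·v| / (|n||v|) = |25| / (√169 · √75) = 0.22206.
θ ≈ 12.8°.

12.8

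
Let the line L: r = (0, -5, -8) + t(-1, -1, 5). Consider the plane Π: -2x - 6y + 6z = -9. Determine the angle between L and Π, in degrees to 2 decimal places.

sin θ = |n·v| / (|n||v|) = |38| / (√76 · √27) = 0.83887.
θ ≈ 57.02°.

57.02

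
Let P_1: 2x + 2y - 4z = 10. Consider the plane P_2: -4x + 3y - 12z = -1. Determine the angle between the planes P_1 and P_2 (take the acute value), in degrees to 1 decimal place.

cos θ = |n₁·n₂| / (|n₁||n₂|) = |46| / (√24 · √169).
θ = arccos(0.72229) ≈ 43.8°.

43.8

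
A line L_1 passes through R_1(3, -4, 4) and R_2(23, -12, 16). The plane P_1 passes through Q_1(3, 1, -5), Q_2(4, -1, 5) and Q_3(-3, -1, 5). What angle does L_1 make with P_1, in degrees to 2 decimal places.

A direction vector for L_1 is R_2 − R_1 = (20, -8, 12).
Q_1Q_2 = (1, -2, 10), Q_1Q_3 = (-6, -2, 10); a normal to P_1 is Q_1Q_2 × Q_1Q_3 = (0, -70, -14).
Using Q_1: P_1 has equation -70y - 14z = 0.
sin θ = |n·v| / (|n||v|) = |392| / (√5096 · √608) = 0.22270.
θ ≈ 12.87°.

12.87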